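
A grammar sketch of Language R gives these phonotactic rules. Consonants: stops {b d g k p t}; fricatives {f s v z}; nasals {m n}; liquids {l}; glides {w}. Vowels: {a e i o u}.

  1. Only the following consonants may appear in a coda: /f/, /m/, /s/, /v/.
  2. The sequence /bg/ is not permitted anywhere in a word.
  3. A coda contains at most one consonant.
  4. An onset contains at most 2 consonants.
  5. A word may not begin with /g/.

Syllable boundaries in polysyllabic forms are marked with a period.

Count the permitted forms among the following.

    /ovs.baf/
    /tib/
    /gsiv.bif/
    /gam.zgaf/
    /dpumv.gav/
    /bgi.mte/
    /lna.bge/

0

/ovs.baf/ — violates constraint 3: syllable 1 coda /vs/ has 2 consonants (> 1) → not permitted
/tib/ — violates constraint 1: syllable 1 coda contains /b/, which is not a licensed coda consonant → not permitted
/gsiv.bif/ — violates constraint 5: word begins with /g/ → not permitted
/gam.zgaf/ — violates constraint 5: word begins with /g/ → not permitted
/dpumv.gav/ — violates constraint 3: syllable 1 coda /mv/ has 2 consonants (> 1) → not permitted
/bgi.mte/ — violates constraint 2: contains banned sequence /bg/ → not permitted
/lna.bge/ — violates constraint 2: contains banned sequence /bg/ → not permitted
No form is permitted → 0.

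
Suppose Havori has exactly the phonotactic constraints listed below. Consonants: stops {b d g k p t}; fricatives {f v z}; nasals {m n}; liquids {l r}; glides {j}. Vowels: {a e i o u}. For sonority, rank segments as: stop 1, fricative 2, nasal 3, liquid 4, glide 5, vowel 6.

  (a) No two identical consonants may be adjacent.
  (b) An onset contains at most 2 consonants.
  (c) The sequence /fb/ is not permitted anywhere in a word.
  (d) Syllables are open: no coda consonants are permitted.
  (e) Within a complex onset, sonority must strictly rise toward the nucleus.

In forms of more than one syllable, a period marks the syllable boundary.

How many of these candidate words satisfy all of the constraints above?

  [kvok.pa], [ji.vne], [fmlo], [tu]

2

[kvok.pa] — violates constraint (d): syllable 1 coda /k/ has 1 consonant (> 0) → ill-formed
[ji.vne] — σ1 onset /j/, coda /∅/ ok; σ2 onset /vn/ (2→3 rises), coda /∅/ ok → well-formed
[fmlo] — violates constraint (b): syllable 1 onset /fml/ has 3 consonants (> 2) → ill-formed
[tu] — σ1 onset /t/, coda /∅/ ok → well-formed
Well-formed: [ji.vne], [tu] → 2.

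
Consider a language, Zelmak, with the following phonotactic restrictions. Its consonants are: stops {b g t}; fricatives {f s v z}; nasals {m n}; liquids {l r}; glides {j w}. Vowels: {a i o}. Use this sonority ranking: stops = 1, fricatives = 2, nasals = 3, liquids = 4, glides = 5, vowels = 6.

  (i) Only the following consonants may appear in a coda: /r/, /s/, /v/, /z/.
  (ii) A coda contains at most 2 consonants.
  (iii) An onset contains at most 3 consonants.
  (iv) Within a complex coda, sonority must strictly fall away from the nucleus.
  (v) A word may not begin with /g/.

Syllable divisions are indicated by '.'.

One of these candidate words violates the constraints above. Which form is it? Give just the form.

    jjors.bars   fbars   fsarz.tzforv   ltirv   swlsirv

jjors.bars — σ1 onset /jj/ (2C), coda /rs/ (4→2 falls) ok; σ2 onset /b/, coda /rs/ (4→2 falls) ok → well-formed
fbars — σ1 onset /fb/ (2C), coda /rs/ (4→2 falls) ok → well-formed
fsarz.tzforv — σ1 onset /fs/ (2C), coda /rz/ (4→2 falls) ok; σ2 onset /tzf/ (3C), coda /rv/ (4→2 falls) ok → well-formed
ltirv — σ1 onset /lt/ (2C), coda /rv/ (4→2 falls) ok → well-formed
swlsirv — violates constraint (iii): syllable 1 onset /swls/ has 4 consonants (> 3) → ill-formed

swlsirv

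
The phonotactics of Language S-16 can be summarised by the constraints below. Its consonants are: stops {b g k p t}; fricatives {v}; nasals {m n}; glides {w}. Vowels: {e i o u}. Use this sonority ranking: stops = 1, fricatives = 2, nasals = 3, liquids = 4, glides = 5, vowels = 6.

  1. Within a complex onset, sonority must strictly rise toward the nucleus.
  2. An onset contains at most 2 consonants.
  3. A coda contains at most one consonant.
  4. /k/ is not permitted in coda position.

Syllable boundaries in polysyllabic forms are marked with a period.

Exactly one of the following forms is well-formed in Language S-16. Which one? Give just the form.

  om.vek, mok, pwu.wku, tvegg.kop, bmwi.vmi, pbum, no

om.vek — violates constraint 4: syllable 2 coda contains /k/ → ill-formed
mok — violates constraint 4: syllable 1 coda contains /k/ → ill-formed
pwu.wku — violates constraint 1: syllable 2 onset /wk/: /w/ (glide, 5) → /k/ (stop, 1) does not rise → ill-formed
tvegg.kop — violates constraint 3: syllable 1 coda /gg/ has 2 consonants (> 1) → ill-formed
bmwi.vmi — violates constraint 2: syllable 1 onset /bmw/ has 3 consonants (> 2) → ill-formed
pbum — violates constraint 1: syllable 1 onset /pb/: /p/ (stop, 1) → /b/ (stop, 1) does not rise → ill-formed
no — σ1 onset /n/, coda /∅/ ok → well-formed

no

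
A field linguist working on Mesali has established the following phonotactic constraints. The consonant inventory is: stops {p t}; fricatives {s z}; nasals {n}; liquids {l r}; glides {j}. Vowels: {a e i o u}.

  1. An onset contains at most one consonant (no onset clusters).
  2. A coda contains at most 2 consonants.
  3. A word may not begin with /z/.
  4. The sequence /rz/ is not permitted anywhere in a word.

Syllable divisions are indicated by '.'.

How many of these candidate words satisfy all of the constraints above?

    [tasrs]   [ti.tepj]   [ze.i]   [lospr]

1

[tasrs] — violates constraint 2: syllable 1 coda /srs/ has 3 consonants (> 2) → phonotactically illegal
[ti.tepj] — σ1 onset /t/, coda /∅/ ok; σ2 onset /t/, coda /pj/ (2C) ok → phonotactically legal
[ze.i] — violates constraint 3: word begins with /z/ → phonotactically illegal
[lospr] — violates constraint 2: syllable 1 coda /spr/ has 3 consonants (> 2) → phonotactically illegal
Phonotactically legal: [ti.tepj] → 1.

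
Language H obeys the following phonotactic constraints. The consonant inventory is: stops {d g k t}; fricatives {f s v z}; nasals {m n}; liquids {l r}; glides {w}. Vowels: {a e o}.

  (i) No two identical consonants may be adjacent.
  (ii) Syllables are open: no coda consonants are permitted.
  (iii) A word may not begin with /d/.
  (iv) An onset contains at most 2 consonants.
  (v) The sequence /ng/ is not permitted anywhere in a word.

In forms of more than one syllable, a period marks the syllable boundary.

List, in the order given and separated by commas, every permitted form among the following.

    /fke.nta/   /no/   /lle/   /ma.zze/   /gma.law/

/fke.nta/ — σ1 onset /fk/ (2C), coda /∅/ ok; σ2 onset /nt/ (2C), coda /∅/ ok → permitted
/no/ — σ1 onset /n/, coda /∅/ ok → permitted
/lle/ — violates constraint (i): adjacent identical consonants /ll/ → not permitted
/ma.zze/ — violates constraint (i): adjacent identical consonants /zz/ → not permitted
/gma.law/ — violates constraint (ii): syllable 2 coda /w/ has 1 consonant (> 0) → not permitted

/fke.nta/, /no/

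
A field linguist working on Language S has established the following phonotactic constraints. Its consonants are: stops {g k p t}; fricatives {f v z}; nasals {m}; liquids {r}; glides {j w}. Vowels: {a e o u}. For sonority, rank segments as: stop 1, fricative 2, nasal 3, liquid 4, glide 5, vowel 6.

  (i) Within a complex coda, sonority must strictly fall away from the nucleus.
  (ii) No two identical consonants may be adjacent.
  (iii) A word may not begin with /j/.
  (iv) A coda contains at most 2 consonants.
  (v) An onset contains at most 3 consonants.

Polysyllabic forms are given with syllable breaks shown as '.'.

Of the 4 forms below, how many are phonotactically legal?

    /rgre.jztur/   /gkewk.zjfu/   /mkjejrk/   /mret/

3

/rgre.jztur/ — σ1 onset /rgr/ (3C), coda /∅/ ok; σ2 onset /jzt/ (3C), coda /r/ ok → phonotactically legal
/gkewk.zjfu/ — σ1 onset /gk/ (2C), coda /wk/ (5→1 falls) ok; σ2 onset /zjf/ (3C), coda /∅/ ok → phonotactically legal
/mkjejrk/ — violates constraint (iv): syllable 1 coda /jrk/ has 3 consonants (> 2) → phonotactically illegal
/mret/ — σ1 onset /mr/ (2C), coda /t/ ok → phonotactically legal
Phonotactically legal: /rgre.jztur/, /gkewk.zjfu/, /mret/ → 3.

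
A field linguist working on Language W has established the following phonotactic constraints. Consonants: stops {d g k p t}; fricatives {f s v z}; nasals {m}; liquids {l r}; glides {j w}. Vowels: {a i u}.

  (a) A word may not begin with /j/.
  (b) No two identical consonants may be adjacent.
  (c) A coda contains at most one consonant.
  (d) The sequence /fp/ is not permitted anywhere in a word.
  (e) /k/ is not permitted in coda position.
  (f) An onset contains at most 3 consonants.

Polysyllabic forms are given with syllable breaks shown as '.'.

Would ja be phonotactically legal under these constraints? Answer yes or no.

ja — violates constraint (a): word begins with /j/ → phonotactically illegal

no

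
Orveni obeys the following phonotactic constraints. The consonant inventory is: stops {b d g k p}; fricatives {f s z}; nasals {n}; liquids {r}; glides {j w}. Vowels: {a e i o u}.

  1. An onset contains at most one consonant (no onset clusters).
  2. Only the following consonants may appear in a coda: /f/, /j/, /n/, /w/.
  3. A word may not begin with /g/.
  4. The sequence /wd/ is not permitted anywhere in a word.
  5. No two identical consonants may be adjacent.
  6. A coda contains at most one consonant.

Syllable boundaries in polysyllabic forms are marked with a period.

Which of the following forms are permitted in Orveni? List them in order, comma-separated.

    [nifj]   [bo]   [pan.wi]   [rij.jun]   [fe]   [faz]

[nifj] — violates constraint 6: syllable 1 coda /fj/ has 2 consonants (> 1) → not permitted
[bo] — σ1 onset /b/, coda /∅/ ok → permitted
[pan.wi] — σ1 onset /p/, coda /n/ ok; σ2 onset /w/, coda /∅/ ok → permitted
[rij.jun] — violates constraint 5: adjacent identical consonants /jj/ → not permitted
[fe] — σ1 onset /f/, coda /∅/ ok → permitted
[faz] — violates constraint 2: syllable 1 coda contains /z/, which is not a licensed coda consonant → not permitted

[bo], [pan.wi], [fe]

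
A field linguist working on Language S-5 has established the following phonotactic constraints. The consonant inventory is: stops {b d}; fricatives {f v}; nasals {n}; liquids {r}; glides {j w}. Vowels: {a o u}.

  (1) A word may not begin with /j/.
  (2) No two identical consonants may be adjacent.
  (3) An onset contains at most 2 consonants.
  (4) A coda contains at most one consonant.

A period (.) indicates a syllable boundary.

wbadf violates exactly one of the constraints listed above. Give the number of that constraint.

wbadf: syllable 1 coda /df/ has 2 consonants (> 1).
This is a violation of constraint 4: "A coda contains at most one consonant."
The remaining constraints (1, 2, 3) are satisfied.

4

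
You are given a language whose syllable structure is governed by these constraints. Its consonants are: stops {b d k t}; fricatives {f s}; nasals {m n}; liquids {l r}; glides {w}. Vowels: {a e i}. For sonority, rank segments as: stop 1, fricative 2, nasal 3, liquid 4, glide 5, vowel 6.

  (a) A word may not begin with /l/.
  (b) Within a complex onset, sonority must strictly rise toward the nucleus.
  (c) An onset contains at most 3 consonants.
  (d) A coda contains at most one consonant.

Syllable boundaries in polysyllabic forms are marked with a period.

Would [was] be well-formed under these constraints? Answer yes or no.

[was] — σ1 onset /w/, coda /s/ ok → well-formed

yes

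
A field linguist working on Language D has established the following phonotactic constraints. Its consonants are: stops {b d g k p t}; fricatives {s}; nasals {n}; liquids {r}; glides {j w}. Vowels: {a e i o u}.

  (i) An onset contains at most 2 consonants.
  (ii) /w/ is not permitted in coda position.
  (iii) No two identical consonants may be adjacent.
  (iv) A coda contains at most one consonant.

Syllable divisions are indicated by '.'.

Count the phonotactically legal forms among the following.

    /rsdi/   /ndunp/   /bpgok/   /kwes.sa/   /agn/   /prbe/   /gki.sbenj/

/rsdi/ — violates constraint (i): syllable 1 onset /rsd/ has 3 consonants (> 2) → phonotactically illegal
/ndunp/ — violates constraint (iv): syllable 1 coda /np/ has 2 consonants (> 1) → phonotactically illegal
/bpgok/ — violates constraint (i): syllable 1 onset /bpg/ has 3 consonants (> 2) → phonotactically illegal
/kwes.sa/ — violates constraint (iii): adjacent identical consonants /ss/ → phonotactically illegal
/agn/ — violates constraint (iv): syllable 1 coda /gn/ has 2 consonants (> 1) → phonotactically illegal
/prbe/ — violates constraint (i): syllable 1 onset /prb/ has 3 consonants (> 2) → phonotactically illegal
/gki.sbenj/ — violates constraint (iv): syllable 2 coda /nj/ has 2 consonants (> 1) → phonotactically illegal
No form is phonotactically legal → 0.

0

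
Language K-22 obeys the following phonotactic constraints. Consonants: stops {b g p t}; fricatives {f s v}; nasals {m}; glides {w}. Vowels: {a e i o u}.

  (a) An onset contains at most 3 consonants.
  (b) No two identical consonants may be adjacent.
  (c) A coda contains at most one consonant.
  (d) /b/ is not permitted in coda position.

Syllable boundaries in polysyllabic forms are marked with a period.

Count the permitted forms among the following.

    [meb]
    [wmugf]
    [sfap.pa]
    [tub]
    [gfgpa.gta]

0

[meb] — violates constraint (d): syllable 1 coda contains /b/ → not permitted
[wmugf] — violates constraint (c): syllable 1 coda /gf/ has 2 consonants (> 1) → not permitted
[sfap.pa] — violates constraint (b): adjacent identical consonants /pp/ → not permitted
[tub] — violates constraint (d): syllable 1 coda contains /b/ → not permitted
[gfgpa.gta] — violates constraint (a): syllable 1 onset /gfgp/ has 4 consonants (> 3) → not permitted
No form is permitted → 0.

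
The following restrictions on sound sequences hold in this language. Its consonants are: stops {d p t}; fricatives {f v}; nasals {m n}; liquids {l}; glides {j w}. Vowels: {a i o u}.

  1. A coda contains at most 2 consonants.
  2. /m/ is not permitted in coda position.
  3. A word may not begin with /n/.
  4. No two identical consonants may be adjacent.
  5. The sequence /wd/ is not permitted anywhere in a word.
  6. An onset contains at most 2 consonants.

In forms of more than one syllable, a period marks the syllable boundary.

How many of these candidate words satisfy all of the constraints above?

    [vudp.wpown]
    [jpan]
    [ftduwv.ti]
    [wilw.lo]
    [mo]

4

[vudp.wpown] — σ1 onset /v/, coda /dp/ (2C) ok; σ2 onset /wp/ (2C), coda /wn/ (2C) ok → licit
[jpan] — σ1 onset /jp/ (2C), coda /n/ ok → licit
[ftduwv.ti] — violates constraint 6: syllable 1 onset /ftd/ has 3 consonants (> 2) → illicit
[wilw.lo] — σ1 onset /w/, coda /lw/ (2C) ok; σ2 onset /l/, coda /∅/ ok → licit
[mo] — σ1 onset /m/, coda /∅/ ok → licit
Licit: [vudp.wpown], [jpan], [wilw.lo], [mo] → 4.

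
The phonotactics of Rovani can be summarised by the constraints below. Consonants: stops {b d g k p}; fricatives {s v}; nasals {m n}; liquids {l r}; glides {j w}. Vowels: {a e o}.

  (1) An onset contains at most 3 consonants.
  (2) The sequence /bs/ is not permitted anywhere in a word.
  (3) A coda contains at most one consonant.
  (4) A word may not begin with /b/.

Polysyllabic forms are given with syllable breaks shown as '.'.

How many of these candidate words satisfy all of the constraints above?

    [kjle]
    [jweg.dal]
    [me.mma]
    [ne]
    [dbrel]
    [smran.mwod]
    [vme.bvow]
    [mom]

[kjle] — σ1 onset /kjl/ (3C), coda /∅/ ok → permitted
[jweg.dal] — σ1 onset /jw/ (2C), coda /g/ ok; σ2 onset /d/, coda /l/ ok → permitted
[me.mma] — σ1 onset /m/, coda /∅/ ok; σ2 onset /mm/ (2C), coda /∅/ ok → permitted
[ne] — σ1 onset /n/, coda /∅/ ok → permitted
[dbrel] — σ1 onset /dbr/ (3C), coda /l/ ok → permitted
[smran.mwod] — σ1 onset /smr/ (3C), coda /n/ ok; σ2 onset /mw/ (2C), coda /d/ ok → permitted
[vme.bvow] — σ1 onset /vm/ (2C), coda /∅/ ok; σ2 onset /bv/ (2C), coda /w/ ok → permitted
[mom] — σ1 onset /m/, coda /m/ ok → permitted
Permitted: [kjle], [jweg.dal], [me.mma], [ne], [dbrel], [smran.mwod], [vme.bvow], [mom] → 8.

8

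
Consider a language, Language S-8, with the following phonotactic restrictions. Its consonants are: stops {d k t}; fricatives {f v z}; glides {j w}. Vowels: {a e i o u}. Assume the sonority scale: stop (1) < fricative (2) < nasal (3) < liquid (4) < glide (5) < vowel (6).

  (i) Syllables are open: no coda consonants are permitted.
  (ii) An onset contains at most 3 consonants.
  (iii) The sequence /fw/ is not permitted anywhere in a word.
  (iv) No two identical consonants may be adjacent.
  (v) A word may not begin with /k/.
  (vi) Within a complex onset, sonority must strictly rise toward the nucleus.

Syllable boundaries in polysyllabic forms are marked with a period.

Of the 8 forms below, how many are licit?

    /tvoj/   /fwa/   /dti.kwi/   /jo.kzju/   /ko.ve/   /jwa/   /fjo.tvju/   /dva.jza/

/tvoj/ — violates constraint (i): syllable 1 coda /j/ has 1 consonant (> 0) → illicit
/fwa/ — violates constraint (iii): contains banned sequence /fw/ → illicit
/dti.kwi/ — violates constraint (vi): syllable 1 onset /dt/: /d/ (stop, 1) → /t/ (stop, 1) does not rise → illicit
/jo.kzju/ — σ1 onset /j/, coda /∅/ ok; σ2 onset /kzj/ (1→2→5 rises), coda /∅/ ok → licit
/ko.ve/ — violates constraint (v): word begins with /k/ → illicit
/jwa/ — violates constraint (vi): syllable 1 onset /jw/: /j/ (glide, 5) → /w/ (glide, 5) does not rise → illicit
/fjo.tvju/ — σ1 onset /fj/ (2→5 rises), coda /∅/ ok; σ2 onset /tvj/ (1→2→5 rises), coda /∅/ ok → licit
/dva.jza/ — violates constraint (vi): syllable 2 onset /jz/: /j/ (glide, 5) → /z/ (fricative, 2) does not rise → illicit
Licit: /jo.kzju/, /fjo.tvju/ → 2.

2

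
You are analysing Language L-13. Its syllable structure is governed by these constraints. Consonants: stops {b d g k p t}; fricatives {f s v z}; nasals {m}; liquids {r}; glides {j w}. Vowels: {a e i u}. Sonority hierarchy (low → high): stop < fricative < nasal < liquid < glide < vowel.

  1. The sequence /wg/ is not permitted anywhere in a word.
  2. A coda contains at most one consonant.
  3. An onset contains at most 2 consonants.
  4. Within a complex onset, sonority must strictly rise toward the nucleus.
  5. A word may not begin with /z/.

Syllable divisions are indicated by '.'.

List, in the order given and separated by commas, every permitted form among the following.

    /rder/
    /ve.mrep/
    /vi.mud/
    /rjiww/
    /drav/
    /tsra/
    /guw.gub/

/ve.mrep/, /vi.mud/, /drav/

/rder/ — violates constraint 4: syllable 1 onset /rd/: /r/ (liquid, 4) → /d/ (stop, 1) does not rise → not permitted
/ve.mrep/ — σ1 onset /v/, coda /∅/ ok; σ2 onset /mr/ (3→4 rises), coda /p/ ok → permitted
/vi.mud/ — σ1 onset /v/, coda /∅/ ok; σ2 onset /m/, coda /d/ ok → permitted
/rjiww/ — violates constraint 2: syllable 1 coda /ww/ has 2 consonants (> 1) → not permitted
/drav/ — σ1 onset /dr/ (1→4 rises), coda /v/ ok → permitted
/tsra/ — violates constraint 3: syllable 1 onset /tsr/ has 3 consonants (> 2) → not permitted
/guw.gub/ — violates constraint 1: contains banned sequence /wg/ → not permitted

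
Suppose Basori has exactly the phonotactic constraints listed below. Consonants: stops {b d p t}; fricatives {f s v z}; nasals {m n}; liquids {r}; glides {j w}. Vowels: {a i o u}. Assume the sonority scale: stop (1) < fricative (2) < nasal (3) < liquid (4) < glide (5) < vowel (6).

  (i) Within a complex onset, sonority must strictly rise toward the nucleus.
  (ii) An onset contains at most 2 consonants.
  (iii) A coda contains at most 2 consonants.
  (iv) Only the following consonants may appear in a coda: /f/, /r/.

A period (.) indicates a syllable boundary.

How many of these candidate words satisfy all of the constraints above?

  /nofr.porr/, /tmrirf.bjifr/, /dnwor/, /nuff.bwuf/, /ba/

3

/nofr.porr/ — σ1 onset /n/, coda /fr/ (2C) ok; σ2 onset /p/, coda /rr/ (2C) ok → licit
/tmrirf.bjifr/ — violates constraint (ii): syllable 1 onset /tmr/ has 3 consonants (> 2) → illicit
/dnwor/ — violates constraint (ii): syllable 1 onset /dnw/ has 3 consonants (> 2) → illicit
/nuff.bwuf/ — σ1 onset /n/, coda /ff/ (2C) ok; σ2 onset /bw/ (1→5 rises), coda /f/ ok → licit
/ba/ — σ1 onset /b/, coda /∅/ ok → licit
Licit: /nofr.porr/, /nuff.bwuf/, /ba/ → 3.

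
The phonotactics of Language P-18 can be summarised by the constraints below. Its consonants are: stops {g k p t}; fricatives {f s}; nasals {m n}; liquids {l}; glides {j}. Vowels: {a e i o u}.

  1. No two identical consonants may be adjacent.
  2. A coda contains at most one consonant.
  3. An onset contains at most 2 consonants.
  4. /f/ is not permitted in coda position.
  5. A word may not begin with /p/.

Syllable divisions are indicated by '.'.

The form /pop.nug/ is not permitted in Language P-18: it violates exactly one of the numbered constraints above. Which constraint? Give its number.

5

/pop.nug/: word begins with /p/.
This is a violation of constraint 5: "A word may not begin with /p/."
The remaining constraints (1, 2, 3, 4) are satisfied.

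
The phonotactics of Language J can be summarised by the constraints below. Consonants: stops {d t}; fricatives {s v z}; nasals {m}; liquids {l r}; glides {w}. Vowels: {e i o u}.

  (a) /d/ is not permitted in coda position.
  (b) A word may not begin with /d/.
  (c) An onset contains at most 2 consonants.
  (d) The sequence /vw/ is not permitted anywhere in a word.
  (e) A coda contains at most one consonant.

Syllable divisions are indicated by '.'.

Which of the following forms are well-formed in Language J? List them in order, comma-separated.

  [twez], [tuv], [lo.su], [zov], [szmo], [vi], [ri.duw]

[twez], [tuv], [lo.su], [zov], [vi], [ri.duw]

[twez] — σ1 onset /tw/ (2C), coda /z/ ok → well-formed
[tuv] — σ1 onset /t/, coda /v/ ok → well-formed
[lo.su] — σ1 onset /l/, coda /∅/ ok; σ2 onset /s/, coda /∅/ ok → well-formed
[zov] — σ1 onset /z/, coda /v/ ok → well-formed
[szmo] — violates constraint (c): syllable 1 onset /szm/ has 3 consonants (> 2) → ill-formed
[vi] — σ1 onset /v/, coda /∅/ ok → well-formed
[ri.duw] — σ1 onset /r/, coda /∅/ ok; σ2 onset /d/, coda /w/ ok → well-formed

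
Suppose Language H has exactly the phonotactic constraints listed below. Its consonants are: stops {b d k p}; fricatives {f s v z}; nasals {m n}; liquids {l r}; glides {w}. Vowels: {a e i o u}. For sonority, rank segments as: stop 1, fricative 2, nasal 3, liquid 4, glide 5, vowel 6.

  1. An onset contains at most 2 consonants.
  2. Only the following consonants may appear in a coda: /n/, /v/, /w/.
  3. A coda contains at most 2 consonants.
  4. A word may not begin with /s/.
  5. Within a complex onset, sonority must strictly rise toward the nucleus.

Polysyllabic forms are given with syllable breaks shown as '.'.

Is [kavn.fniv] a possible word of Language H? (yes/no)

[kavn.fniv] — σ1 onset /k/, coda /vn/ (2C) ok; σ2 onset /fn/ (2→3 rises), coda /v/ ok → phonotactically legal

yes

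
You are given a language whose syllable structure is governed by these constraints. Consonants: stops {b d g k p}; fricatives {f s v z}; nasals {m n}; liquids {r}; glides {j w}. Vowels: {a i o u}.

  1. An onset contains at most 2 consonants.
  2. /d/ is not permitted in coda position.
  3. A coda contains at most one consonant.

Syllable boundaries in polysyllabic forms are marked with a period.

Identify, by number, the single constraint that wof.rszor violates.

wof.rszor: syllable 2 onset /rsz/ has 3 consonants (> 2).
This is a violation of constraint 1: "An onset contains at most 2 consonants."
The remaining constraints (2, 3) are satisfied.

1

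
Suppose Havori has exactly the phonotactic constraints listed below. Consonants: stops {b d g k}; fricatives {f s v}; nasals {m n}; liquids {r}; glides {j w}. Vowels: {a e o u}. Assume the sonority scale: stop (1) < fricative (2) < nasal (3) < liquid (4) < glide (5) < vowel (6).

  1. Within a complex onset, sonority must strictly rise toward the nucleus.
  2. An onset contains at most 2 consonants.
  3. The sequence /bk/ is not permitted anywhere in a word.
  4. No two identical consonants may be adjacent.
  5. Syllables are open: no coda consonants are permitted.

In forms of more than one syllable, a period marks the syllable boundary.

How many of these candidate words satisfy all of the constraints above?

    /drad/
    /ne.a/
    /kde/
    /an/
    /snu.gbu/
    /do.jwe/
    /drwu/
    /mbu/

/drad/ — violates constraint 5: syllable 1 coda /d/ has 1 consonant (> 0) → ill-formed
/ne.a/ — σ1 onset /n/, coda /∅/ ok; σ2 onset /∅/, coda /∅/ ok → well-formed
/kde/ — violates constraint 1: syllable 1 onset /kd/: /k/ (stop, 1) → /d/ (stop, 1) does not rise → ill-formed
/an/ — violates constraint 5: syllable 1 coda /n/ has 1 consonant (> 0) → ill-formed
/snu.gbu/ — violates constraint 1: syllable 2 onset /gb/: /g/ (stop, 1) → /b/ (stop, 1) does not rise → ill-formed
/do.jwe/ — violates constraint 1: syllable 2 onset /jw/: /j/ (glide, 5) → /w/ (glide, 5) does not rise → ill-formed
/drwu/ — violates constraint 2: syllable 1 onset /drw/ has 3 consonants (> 2) → ill-formed
/mbu/ — violates constraint 1: syllable 1 onset /mb/: /m/ (nasal, 3) → /b/ (stop, 1) does not rise → ill-formed
Well-formed: /ne.a/ → 1.

1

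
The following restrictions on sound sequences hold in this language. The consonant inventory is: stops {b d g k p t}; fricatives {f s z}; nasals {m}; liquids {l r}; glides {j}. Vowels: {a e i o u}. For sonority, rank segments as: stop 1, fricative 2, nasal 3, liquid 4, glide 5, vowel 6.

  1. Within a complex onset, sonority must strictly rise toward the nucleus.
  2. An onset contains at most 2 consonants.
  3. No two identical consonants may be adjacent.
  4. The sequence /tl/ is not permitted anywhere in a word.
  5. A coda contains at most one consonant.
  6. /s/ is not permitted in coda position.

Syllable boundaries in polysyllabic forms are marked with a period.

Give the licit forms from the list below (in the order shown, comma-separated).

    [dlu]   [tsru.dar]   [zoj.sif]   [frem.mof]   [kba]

[dlu] — σ1 onset /dl/ (1→4 rises), coda /∅/ ok → licit
[tsru.dar] — violates constraint 2: syllable 1 onset /tsr/ has 3 consonants (> 2) → illicit
[zoj.sif] — σ1 onset /z/, coda /j/ ok; σ2 onset /s/, coda /f/ ok → licit
[frem.mof] — violates constraint 3: adjacent identical consonants /mm/ → illicit
[kba] — violates constraint 1: syllable 1 onset /kb/: /k/ (stop, 1) → /b/ (stop, 1) does not rise → illicit

[dlu], [zoj.sif]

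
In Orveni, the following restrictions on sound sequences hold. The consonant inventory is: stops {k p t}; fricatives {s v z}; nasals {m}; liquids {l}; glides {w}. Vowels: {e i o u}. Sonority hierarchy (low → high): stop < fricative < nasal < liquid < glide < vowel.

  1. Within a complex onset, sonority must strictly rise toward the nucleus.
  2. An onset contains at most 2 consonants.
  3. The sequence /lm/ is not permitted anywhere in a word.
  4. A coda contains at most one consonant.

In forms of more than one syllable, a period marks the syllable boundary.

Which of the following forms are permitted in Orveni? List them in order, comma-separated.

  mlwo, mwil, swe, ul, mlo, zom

mwil, swe, ul, mlo, zom

mlwo — violates constraint 2: syllable 1 onset /mlw/ has 3 consonants (> 2) → not permitted
mwil — σ1 onset /mw/ (3→5 rises), coda /l/ ok → permitted
swe — σ1 onset /sw/ (2→5 rises), coda /∅/ ok → permitted
ul — σ1 onset /∅/, coda /l/ ok → permitted
mlo — σ1 onset /ml/ (3→4 rises), coda /∅/ ok → permitted
zom — σ1 onset /z/, coda /m/ ok → permitted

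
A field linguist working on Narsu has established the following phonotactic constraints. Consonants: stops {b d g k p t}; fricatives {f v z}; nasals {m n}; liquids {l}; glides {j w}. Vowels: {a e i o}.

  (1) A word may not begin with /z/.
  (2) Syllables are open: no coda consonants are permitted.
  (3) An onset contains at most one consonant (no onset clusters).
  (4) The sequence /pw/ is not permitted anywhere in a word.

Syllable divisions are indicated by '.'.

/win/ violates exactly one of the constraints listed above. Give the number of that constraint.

2

/win/: syllable 1 coda /n/ has 1 consonant (> 0).
This is a violation of constraint 2: "Syllables are open: no coda consonants are permitted."
The remaining constraints (1, 3, 4) are satisfied.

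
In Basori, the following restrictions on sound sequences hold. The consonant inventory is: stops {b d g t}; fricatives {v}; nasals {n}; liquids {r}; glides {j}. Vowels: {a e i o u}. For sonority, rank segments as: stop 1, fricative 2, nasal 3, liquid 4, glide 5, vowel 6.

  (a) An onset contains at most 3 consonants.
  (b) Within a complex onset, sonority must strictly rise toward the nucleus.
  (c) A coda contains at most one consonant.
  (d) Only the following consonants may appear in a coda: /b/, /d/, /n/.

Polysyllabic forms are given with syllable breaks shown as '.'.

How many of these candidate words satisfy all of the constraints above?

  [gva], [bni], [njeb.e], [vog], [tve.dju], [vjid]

[gva] — σ1 onset /gv/ (1→2 rises), coda /∅/ ok → permitted
[bni] — σ1 onset /bn/ (1→3 rises), coda /∅/ ok → permitted
[njeb.e] — σ1 onset /nj/ (3→5 rises), coda /b/ ok; σ2 onset /∅/, coda /∅/ ok → permitted
[vog] — violates constraint (d): syllable 1 coda contains /g/, which is not a licensed coda consonant → not permitted
[tve.dju] — σ1 onset /tv/ (1→2 rises), coda /∅/ ok; σ2 onset /dj/ (1→5 rises), coda /∅/ ok → permitted
[vjid] — σ1 onset /vj/ (2→5 rises), coda /d/ ok → permitted
Permitted: [gva], [bni], [njeb.e], [tve.dju], [vjid] → 5.

5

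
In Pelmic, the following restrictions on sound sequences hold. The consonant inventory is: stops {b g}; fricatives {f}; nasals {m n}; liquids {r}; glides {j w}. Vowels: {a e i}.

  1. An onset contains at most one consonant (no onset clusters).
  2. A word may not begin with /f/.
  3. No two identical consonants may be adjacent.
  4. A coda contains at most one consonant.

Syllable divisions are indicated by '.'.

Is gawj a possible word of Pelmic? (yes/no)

no

gawj — violates constraint 4: syllable 1 coda /wj/ has 2 consonants (> 1) → illicit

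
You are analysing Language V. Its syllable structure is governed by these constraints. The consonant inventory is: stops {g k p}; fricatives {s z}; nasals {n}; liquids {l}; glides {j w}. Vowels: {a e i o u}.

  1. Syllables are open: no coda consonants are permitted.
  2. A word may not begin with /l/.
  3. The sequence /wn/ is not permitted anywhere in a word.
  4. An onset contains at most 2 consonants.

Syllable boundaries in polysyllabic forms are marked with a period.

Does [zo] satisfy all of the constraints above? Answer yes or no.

yes

[zo] — σ1 onset /z/, coda /∅/ ok → well-formed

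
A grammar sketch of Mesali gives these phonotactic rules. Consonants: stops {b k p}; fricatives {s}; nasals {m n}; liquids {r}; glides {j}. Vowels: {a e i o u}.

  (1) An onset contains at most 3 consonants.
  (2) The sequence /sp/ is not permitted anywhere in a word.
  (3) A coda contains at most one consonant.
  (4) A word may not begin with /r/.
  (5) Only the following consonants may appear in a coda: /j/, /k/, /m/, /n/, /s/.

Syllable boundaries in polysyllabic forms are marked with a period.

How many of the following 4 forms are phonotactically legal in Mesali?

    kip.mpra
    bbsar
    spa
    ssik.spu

kip.mpra — violates constraint 5: syllable 1 coda contains /p/, which is not a licensed coda consonant → phonotactically illegal
bbsar — violates constraint 5: syllable 1 coda contains /r/, which is not a licensed coda consonant → phonotactically illegal
spa — violates constraint 2: contains banned sequence /sp/ → phonotactically illegal
ssik.spu — violates constraint 2: contains banned sequence /sp/ → phonotactically illegal
No form is phonotactically legal → 0.

0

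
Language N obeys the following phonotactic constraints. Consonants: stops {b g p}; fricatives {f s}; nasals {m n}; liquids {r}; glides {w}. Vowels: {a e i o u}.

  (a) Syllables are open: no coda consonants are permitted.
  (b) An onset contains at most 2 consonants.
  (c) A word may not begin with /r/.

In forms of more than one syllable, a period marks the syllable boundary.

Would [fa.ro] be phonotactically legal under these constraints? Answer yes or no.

[fa.ro] — σ1 onset /f/, coda /∅/ ok; σ2 onset /r/, coda /∅/ ok → phonotactically legal

yes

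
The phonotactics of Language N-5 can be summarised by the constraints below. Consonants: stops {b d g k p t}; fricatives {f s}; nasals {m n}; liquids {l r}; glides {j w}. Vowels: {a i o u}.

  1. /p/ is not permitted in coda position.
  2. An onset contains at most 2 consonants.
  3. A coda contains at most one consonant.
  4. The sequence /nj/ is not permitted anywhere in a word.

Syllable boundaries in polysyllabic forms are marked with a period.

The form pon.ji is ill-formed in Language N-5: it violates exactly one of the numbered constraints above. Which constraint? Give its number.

pon.ji: contains banned sequence /nj/.
This is a violation of constraint 4: "The sequence /nj/ is not permitted anywhere in a word."
The remaining constraints (1, 2, 3) are satisfied.

4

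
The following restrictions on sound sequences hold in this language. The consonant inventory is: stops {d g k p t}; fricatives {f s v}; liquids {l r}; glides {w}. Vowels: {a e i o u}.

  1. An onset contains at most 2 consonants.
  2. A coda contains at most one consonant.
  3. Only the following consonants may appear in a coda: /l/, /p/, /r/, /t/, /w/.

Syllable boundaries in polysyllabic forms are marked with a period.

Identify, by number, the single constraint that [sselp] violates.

[sselp]: syllable 1 coda /lp/ has 2 consonants (> 1).
This is a violation of constraint 2: "A coda contains at most one consonant."
The remaining constraints (1, 3) are satisfied.

2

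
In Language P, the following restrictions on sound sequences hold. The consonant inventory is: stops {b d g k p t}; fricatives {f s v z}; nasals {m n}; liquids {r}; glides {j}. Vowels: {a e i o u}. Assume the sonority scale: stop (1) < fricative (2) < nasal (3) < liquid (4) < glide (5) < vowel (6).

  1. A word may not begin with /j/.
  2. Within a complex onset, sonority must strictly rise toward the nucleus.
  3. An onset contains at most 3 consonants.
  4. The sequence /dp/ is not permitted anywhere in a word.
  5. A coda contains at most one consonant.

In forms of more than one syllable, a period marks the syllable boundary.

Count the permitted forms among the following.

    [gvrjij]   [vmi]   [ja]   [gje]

2

[gvrjij] — violates constraint 3: syllable 1 onset /gvrj/ has 4 consonants (> 3) → not permitted
[vmi] — σ1 onset /vm/ (2→3 rises), coda /∅/ ok → permitted
[ja] — violates constraint 1: word begins with /j/ → not permitted
[gje] — σ1 onset /gj/ (1→5 rises), coda /∅/ ok → permitted
Permitted: [vmi], [gje] → 2.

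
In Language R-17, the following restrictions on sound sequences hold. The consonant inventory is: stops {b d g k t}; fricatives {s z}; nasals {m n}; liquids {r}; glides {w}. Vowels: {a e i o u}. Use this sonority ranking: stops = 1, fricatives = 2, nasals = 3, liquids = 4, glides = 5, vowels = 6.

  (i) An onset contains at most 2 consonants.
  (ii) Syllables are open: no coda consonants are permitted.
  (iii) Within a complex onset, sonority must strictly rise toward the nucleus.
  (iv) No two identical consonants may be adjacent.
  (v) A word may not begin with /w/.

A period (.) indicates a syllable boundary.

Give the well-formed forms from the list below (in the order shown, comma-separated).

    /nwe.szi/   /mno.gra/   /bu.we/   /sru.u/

/nwe.szi/ — violates constraint (iii): syllable 2 onset /sz/: /s/ (fricative, 2) → /z/ (fricative, 2) does not rise → ill-formed
/mno.gra/ — violates constraint (iii): syllable 1 onset /mn/: /m/ (nasal, 3) → /n/ (nasal, 3) does not rise → ill-formed
/bu.we/ — σ1 onset /b/, coda /∅/ ok; σ2 onset /w/, coda /∅/ ok → well-formed
/sru.u/ — σ1 onset /sr/ (2→4 rises), coda /∅/ ok; σ2 onset /∅/, coda /∅/ ok → well-formed

/bu.we/, /sru.u/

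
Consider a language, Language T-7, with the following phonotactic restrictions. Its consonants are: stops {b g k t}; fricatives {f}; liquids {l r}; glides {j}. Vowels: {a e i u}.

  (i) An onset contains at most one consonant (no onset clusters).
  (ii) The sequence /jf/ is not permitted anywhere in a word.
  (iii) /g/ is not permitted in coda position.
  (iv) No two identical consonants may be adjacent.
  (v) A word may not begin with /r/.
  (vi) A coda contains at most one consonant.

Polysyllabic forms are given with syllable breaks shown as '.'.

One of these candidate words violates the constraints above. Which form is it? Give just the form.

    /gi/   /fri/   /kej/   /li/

/gi/ — σ1 onset /g/, coda /∅/ ok → phonotactically legal
/fri/ — violates constraint (i): syllable 1 onset /fr/ has 2 consonants (> 1) → phonotactically illegal
/kej/ — σ1 onset /k/, coda /j/ ok → phonotactically legal
/li/ — σ1 onset /l/, coda /∅/ ok → phonotactically legal

/fri/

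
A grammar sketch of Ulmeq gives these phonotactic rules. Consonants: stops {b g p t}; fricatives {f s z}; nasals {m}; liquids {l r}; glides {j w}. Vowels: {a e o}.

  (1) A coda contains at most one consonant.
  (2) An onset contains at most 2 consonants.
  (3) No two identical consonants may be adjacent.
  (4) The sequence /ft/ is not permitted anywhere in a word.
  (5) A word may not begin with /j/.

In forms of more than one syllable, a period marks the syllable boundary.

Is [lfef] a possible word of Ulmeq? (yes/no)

yes

[lfef] — σ1 onset /lf/ (2C), coda /f/ ok → phonotactically legal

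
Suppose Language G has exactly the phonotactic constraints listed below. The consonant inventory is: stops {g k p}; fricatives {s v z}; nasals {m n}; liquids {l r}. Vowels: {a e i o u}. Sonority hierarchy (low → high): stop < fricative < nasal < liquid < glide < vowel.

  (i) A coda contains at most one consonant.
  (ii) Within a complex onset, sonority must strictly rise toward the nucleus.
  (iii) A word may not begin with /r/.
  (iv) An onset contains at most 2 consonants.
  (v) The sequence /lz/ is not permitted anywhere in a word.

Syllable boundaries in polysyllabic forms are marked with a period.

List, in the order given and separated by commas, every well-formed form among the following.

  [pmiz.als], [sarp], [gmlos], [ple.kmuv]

[pmiz.als] — violates constraint (i): syllable 2 coda /ls/ has 2 consonants (> 1) → ill-formed
[sarp] — violates constraint (i): syllable 1 coda /rp/ has 2 consonants (> 1) → ill-formed
[gmlos] — violates constraint (iv): syllable 1 onset /gml/ has 3 consonants (> 2) → ill-formed
[ple.kmuv] — σ1 onset /pl/ (1→4 rises), coda /∅/ ok; σ2 onset /km/ (1→3 rises), coda /v/ ok → well-formed

[ple.kmuv]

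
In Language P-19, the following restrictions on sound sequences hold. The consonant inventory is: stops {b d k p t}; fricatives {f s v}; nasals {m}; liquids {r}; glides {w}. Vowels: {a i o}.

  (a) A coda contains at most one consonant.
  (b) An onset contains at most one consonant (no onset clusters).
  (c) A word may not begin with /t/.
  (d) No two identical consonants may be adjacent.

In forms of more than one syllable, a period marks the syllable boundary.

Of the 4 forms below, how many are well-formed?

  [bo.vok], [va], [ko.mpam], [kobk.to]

2

[bo.vok] — σ1 onset /b/, coda /∅/ ok; σ2 onset /v/, coda /k/ ok → well-formed
[va] — σ1 onset /v/, coda /∅/ ok → well-formed
[ko.mpam] — violates constraint (b): syllable 2 onset /mp/ has 2 consonants (> 1) → ill-formed
[kobk.to] — violates constraint (a): syllable 1 coda /bk/ has 2 consonants (> 1) → ill-formed
Well-formed: [bo.vok], [va] → 2.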